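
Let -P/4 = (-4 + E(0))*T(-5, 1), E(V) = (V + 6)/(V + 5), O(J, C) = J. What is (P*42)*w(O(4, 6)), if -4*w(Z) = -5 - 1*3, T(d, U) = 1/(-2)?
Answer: -2352/5 ≈ -470.40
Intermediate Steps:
T(d, U) = -½
w(Z) = 2 (w(Z) = -(-5 - 1*3)/4 = -(-5 - 3)/4 = -¼*(-8) = 2)
E(V) = (6 + V)/(5 + V)
P = -28/5 (P = -4*(-4 + (6 + 0)/(5 + 0))*(-1)/2 = -4*(-4 + 6/5)*(-1)/2 = -(-56)*(-1)/(5*2) = -4*7/5 = -28/5 ≈ -5.6000)
(P*42)*w(O(4, 6)) = -28/5*42*2 = -1176/5*2 = -2352/5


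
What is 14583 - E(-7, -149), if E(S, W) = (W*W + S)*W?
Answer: 3321489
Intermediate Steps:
E(S, W) = W*(S + W**2) (E(S, W) = (W**2 + S)*W = (S + W**2)*W = W*(S + W**2))
14583 - E(-7, -149) = 14583 - (-149)*(-7 + (-149)**2) = 14583 - (-149)*(-7 + 22201) = 14583 - (-149)*22194 = 14583 - 1*(-3306906) = 14583 + 3306906 = 3321489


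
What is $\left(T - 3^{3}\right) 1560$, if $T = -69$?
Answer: $-149760$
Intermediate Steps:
$\left(T - 3^{3}\right) 1560 = \left(-69 - 3^{3}\right) 1560 = \left(-69 - 27\right) 1560 = \left(-96\right) 1560 = -149760$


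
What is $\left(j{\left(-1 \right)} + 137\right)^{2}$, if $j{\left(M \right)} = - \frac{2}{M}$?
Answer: $19321$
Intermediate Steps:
$\left(j{\left(-1 \right)} + 137\right)^{2} = \left(- \frac{2}{-1} + 137\right)^{2} = \left(\left(-2\right) \left(-1\right) + 137\right)^{2} = \left(2 + 137\right)^{2} = 139^{2} = 19321$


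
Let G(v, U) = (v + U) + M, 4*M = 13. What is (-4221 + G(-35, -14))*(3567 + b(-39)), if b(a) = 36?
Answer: -61492401/4 ≈ -1.5373e+7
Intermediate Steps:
M = 13/4 (M = (¼)*13 = 13/4 ≈ 3.2500)
G(v, U) = 13/4 + U + v (G(v, U) = (v + U) + 13/4 = (U + v) + 13/4 = 13/4 + U + v)
(-4221 + G(-35, -14))*(3567 + b(-39)) = (-4221 + (13/4 - 14 - 35))*(3567 + 36) = (-4221 - 183/4)*3603 = -17067/4*3603 = -61492401/4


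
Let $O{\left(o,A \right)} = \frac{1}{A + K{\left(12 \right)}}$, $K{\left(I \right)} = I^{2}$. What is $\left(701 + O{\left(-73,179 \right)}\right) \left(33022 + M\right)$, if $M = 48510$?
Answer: $\frac{1085929504}{19} \approx 5.7154 \cdot 10^{7}$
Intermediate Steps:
$O{\left(o,A \right)} = \frac{1}{144 + A}$ ($O{\left(o,A \right)} = \frac{1}{A + 12^{2}} = \frac{1}{A + 144} = \frac{1}{144 + A}$)
$\left(701 + O{\left(-73,179 \right)}\right) \left(33022 + M\right) = \left(701 + \frac{1}{144 + 179}\right) \left(33022 + 48510\right) = \left(701 + \frac{1}{323}\right) 81532 = \frac{226424}{323} \cdot 81532 = \frac{1085929504}{19}$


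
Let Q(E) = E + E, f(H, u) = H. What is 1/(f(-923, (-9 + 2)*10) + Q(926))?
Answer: 1/929 ≈ 0.0010764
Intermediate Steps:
Q(E) = 2*E
1/(f(-923, (-9 + 2)*10) + Q(926)) = 1/(-923 + 2*926) = 1/(-923 + 1852) = 1/929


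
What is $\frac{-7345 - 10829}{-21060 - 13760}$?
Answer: $\frac{9087}{17410} \approx 0.52194$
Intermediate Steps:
$\frac{-7345 - 10829}{-21060 - 13760} = \frac{-7345 - 10829}{-34820} = \left(-18174\right) \left(- \frac{1}{34820}\right) = \frac{9087}{17410}$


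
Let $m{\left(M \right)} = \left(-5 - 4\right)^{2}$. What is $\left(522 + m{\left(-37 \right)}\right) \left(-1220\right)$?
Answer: $-735660$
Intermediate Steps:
$m{\left(M \right)} = 81$ ($m{\left(M \right)} = \left(-9\right)^{2} = 81$)
$\left(522 + m{\left(-37 \right)}\right) \left(-1220\right) = \left(522 + 81\right) \left(-1220\right) = 603 \left(-1220\right) = -735660$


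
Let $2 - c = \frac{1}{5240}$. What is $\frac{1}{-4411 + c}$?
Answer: $- \frac{5240}{23103161} \approx -0.00022681$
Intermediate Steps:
$c = \frac{10479}{5240}$ ($c = 2 - \frac{1}{5240} = \frac{10479}{5240} \approx 1.9998$)
$\frac{1}{-4411 + c} = \frac{1}{-4411 + \frac{10479}{5240}} = \frac{1}{- \frac{23103161}{5240}} = - \frac{5240}{23103161}$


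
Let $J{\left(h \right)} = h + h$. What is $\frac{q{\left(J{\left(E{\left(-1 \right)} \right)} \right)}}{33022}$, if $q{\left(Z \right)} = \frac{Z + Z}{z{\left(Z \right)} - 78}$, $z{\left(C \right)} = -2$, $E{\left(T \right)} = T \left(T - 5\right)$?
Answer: $- \frac{3}{330220} \approx -9.0848 \cdot 10^{-6}$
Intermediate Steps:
$E{\left(T \right)} = T \left(-5 + T\right)$
$J{\left(h \right)} = 2 h$
$q{\left(Z \right)} = - \frac{Z}{40}$ ($q{\left(Z \right)} = \frac{Z + Z}{-2 - 78} = \frac{2 Z}{-80} = 2 Z \left(- \frac{1}{80}\right) = - \frac{Z}{40}$)
$\frac{q{\left(J{\left(E{\left(-1 \right)} \right)} \right)}}{33022} = \frac{\left(- \frac{1}{40}\right) 2 \left(- (-5 - 1)\right)}{33022} = - \frac{2 \left(\left(-1\right) \left(-6\right)\right)}{40} \cdot \frac{1}{33022} = - \frac{2 \cdot 6}{40} \cdot \frac{1}{33022} = \left(- \frac{1}{40}\right) 12 \cdot \frac{1}{33022} = \left(- \frac{3}{10}\right) \frac{1}{33022} = - \frac{3}{330220}$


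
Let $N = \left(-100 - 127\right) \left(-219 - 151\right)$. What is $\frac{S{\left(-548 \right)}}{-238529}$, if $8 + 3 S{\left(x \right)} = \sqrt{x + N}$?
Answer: $\frac{8}{715587} - \frac{\sqrt{83442}}{715587} \approx -0.00039249$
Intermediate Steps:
$N = 83990$ ($N = \left(-227\right) \left(-370\right) = 83990$)
$S{\left(x \right)} = - \frac{8}{3} + \frac{\sqrt{83990 + x}}{3}$ ($S{\left(x \right)} = - \frac{8}{3} + \frac{\sqrt{x + 83990}}{3} = - \frac{8}{3} + \frac{\sqrt{83990 + x}}{3}$)
$\frac{S{\left(-548 \right)}}{-238529} = \frac{- \frac{8}{3} + \frac{\sqrt{83990 - 548}}{3}}{-238529} = \left(- \frac{8}{3} + \frac{\sqrt{83442}}{3}\right) \left(- \frac{1}{238529}\right) = \frac{8}{715587} - \frac{\sqrt{83442}}{715587}$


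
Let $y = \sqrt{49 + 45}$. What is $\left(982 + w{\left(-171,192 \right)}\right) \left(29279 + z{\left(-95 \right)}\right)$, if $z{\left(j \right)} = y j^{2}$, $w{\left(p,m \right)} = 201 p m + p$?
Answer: $-193195168459 - 59550749525 \sqrt{94} \approx -7.7056 \cdot 10^{11}$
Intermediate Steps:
$w{\left(p,m \right)} = p + 201 m p$ ($w{\left(p,m \right)} = 201 m p + p = p + 201 m p$)
$y = \sqrt{94} \approx 9.6954$
$z{\left(j \right)} = \sqrt{94} j^{2}$
$\left(982 + w{\left(-171,192 \right)}\right) \left(29279 + z{\left(-95 \right)}\right) = \left(982 - 171 \left(1 + 201 \cdot 192\right)\right) \left(29279 + \sqrt{94} \left(-95\right)^{2}\right) = \left(982 - 171 \left(1 + 38592\right)\right) \left(29279 + \sqrt{94} \cdot 9025\right) = \left(982 - 6599403\right) \left(29279 + 9025 \sqrt{94}\right) = - 6598421 \left(29279 + 9025 \sqrt{94}\right) = -193195168459 - 59550749525 \sqrt{94}$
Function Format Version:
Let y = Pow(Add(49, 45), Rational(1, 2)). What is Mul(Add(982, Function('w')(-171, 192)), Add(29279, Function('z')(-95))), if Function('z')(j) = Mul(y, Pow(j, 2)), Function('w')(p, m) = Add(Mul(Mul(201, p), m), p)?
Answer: Add(-193195168459, Mul(-59550749525, Pow(94, Rational(1, 2)))) ≈ -7.7056e+11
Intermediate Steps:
Function('w')(p, m) = Add(p, Mul(201, m, p)) (Function('w')(p, m) = Add(Mul(201, m, p), p) = Add(p, Mul(201, m, p)))
y = Pow(94, Rational(1, 2)) ≈ 9.6954
Function('z')(j) = Mul(Pow(94, Rational(1, 2)), Pow(j, 2))
Mul(Add(982, Function('w')(-171, 192)), Add(29279, Function('z')(-95))) = Mul(Add(982, Mul(-171, Add(1, Mul(201, 192)))), Add(29279, Mul(Pow(94, Rational(1, 2)), Pow(-95, 2)))) = Mul(Add(982, Mul(-171, Add(1, 38592))), Add(29279, Mul(Pow(94, Rational(1, 2)), 9025))) = Mul(Add(982, Mul(-171, 38593)), Add(29279, Mul(9025, Pow(94, Rational(1, 2))))) = Mul(Add(982, -6599403), Add(29279, Mul(9025, Pow(94, Rational(1, 2))))) = Mul(-6598421, Add(29279, Mul(9025, Pow(94, Rational(1, 2))))) = Add(-193195168459, Mul(-59550749525, Pow(94, Rational(1, 2))))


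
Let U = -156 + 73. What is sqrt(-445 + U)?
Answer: 4*I*sqrt(33) ≈ 22.978*I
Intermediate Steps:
U = -83
sqrt(-445 + U) = sqrt(-445 - 83) = sqrt(-528) = 4*I*sqrt(33)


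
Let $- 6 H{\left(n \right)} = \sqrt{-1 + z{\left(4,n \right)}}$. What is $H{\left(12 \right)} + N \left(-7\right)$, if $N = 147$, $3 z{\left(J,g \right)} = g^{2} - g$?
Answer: $-1029 - \frac{\sqrt{43}}{6} \approx -1030.1$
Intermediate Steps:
$z{\left(J,g \right)} = - \frac{g}{3} + \frac{g^{2}}{3}$ ($z{\left(J,g \right)} = \frac{g^{2} - g}{3} = - \frac{g}{3} + \frac{g^{2}}{3}$)
$H{\left(n \right)} = - \frac{\sqrt{-1 + \frac{n \left(-1 + n\right)}{3}}}{6}$
$H{\left(12 \right)} + N \left(-7\right) = - \frac{\sqrt{3} \sqrt{-3 + 12 \left(-1 + 12\right)}}{18} + 147 \left(-7\right) = - \frac{\sqrt{3} \sqrt{-3 + 12 \cdot 11}}{18} - 1029 = - \frac{\sqrt{3} \sqrt{-3 + 132}}{18} - 1029 = - \frac{\sqrt{3} \sqrt{129}}{18} - 1029 = - \frac{\sqrt{43}}{6} - 1029 = -1029 - \frac{\sqrt{43}}{6}$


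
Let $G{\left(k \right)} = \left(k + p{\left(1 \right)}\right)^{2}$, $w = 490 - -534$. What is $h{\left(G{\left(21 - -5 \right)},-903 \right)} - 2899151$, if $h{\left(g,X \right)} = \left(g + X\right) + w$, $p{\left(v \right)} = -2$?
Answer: $-2898454$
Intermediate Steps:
$w = 1024$ ($w = 490 + 534 = 1024$)
$G{\left(k \right)} = \left(-2 + k\right)^{2}$ ($G{\left(k \right)} = \left(k - 2\right)^{2} = \left(-2 + k\right)^{2}$)
$h{\left(g,X \right)} = 1024 + X + g$ ($h{\left(g,X \right)} = \left(g + X\right) + 1024 = \left(X + g\right) + 1024 = 1024 + X + g$)
$h{\left(G{\left(21 - -5 \right)},-903 \right)} - 2899151 = \left(1024 - 903 + \left(-2 + \left(21 - -5\right)\right)^{2}\right) - 2899151 = \left(1024 - 903 + \left(-2 + \left(21 + 5\right)\right)^{2}\right) - 2899151 = \left(1024 - 903 + \left(-2 + 26\right)^{2}\right) - 2899151 = \left(1024 - 903 + 24^{2}\right) - 2899151 = \left(1024 - 903 + 576\right) - 2899151 = 697 - 2899151 = -2898454$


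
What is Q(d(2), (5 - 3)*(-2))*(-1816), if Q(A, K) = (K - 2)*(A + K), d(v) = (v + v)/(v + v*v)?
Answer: -36320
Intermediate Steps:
d(v) = 2*v/(v + v²) (d(v) = (2*v)/(v + v²) = 2*v/(v + v²))
Q(A, K) = (-2 + K)*(A + K)
Q(d(2), (5 - 3)*(-2))*(-1816) = (((5 - 3)*(-2))² - 4/(1 + 2) - 2*(5 - 3)*(-2) + (2/(1 + 2))*((5 - 3)*(-2)))*(-1816) = ((2*(-2))² - 4/3 - 4*(-2) + (2/3)*(2*(-2)))*(-1816) = ((-4)² - 4/3 - 2*(-4) + (2*(⅓))*(-4))*(-1816) = (16 - 2*⅔ + 8 + (⅔)*(-4))*(-1816) = (16 - 4/3 + 8 - 8/3)*(-1816) = 20*(-1816) = -36320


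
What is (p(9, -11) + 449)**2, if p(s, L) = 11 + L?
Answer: 201601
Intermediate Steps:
(p(9, -11) + 449)**2 = ((11 - 11) + 449)**2 = (0 + 449)**2 = 449**2 = 201601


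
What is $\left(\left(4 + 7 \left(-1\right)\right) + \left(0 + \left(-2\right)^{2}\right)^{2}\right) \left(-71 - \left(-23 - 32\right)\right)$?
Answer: $-208$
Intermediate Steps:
$\left(\left(4 + 7 \left(-1\right)\right) + \left(0 + \left(-2\right)^{2}\right)^{2}\right) \left(-71 - \left(-23 - 32\right)\right) = \left(\left(4 - 7\right) + \left(0 + 4\right)^{2}\right) \left(-71 - \left(-23 - 32\right)\right) = \left(-3 + 4^{2}\right) \left(-71 - -55\right) = \left(-3 + 16\right) \left(-71 + 55\right) = 13 \left(-16\right) = -208$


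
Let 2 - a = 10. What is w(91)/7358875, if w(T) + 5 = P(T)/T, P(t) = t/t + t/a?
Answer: -219/315133000 ≈ -6.9494e-7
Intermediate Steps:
a = -8 (a = 2 - 1*10 = 2 - 10 = -8)
P(t) = 1 - t/8 (P(t) = t/t + t/(-8) = 1 + t*(-⅛) = 1 - t/8)
w(T) = -5 + (1 - T/8)/T
w(91)/7358875 = (-41/8 + 1/91)/7358875 = (-41/8 + 1/91)*(1/7358875) = -3723/728*1/7358875 = -219/315133000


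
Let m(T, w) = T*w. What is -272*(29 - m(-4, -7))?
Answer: -272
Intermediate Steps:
-272*(29 - m(-4, -7)) = -272*(29 - (-4)*(-7)) = -272*(29 - 1*28) = -272*(29 - 28) = -272*1 = -272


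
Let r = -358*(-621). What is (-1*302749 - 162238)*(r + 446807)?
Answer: -311134426375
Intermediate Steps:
r = 222318
(-1*302749 - 162238)*(r + 446807) = (-1*302749 - 162238)*(222318 + 446807) = (-302749 - 162238)*669125 = -464987*669125 = -311134426375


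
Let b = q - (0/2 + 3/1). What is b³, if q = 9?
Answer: 216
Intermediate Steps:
b = 6 (b = 9 - (0/2 + 3/1) = 9 - (0*(½) + 3*1) = 9 - (0 + 3) = 9 - 1*3 = 9 - 3 = 6)
b³ = 6³ = 216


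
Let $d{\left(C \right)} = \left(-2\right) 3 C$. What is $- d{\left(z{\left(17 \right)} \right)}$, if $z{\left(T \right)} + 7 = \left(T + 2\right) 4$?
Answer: $414$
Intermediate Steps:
$z{\left(T \right)} = 1 + 4 T$ ($z{\left(T \right)} = -7 + \left(T + 2\right) 4 = -7 + \left(2 + T\right) 4 = -7 + \left(8 + 4 T\right) = 1 + 4 T$)
$d{\left(C \right)} = - 6 C$
$- d{\left(z{\left(17 \right)} \right)} = - \left(-6\right) \left(1 + 4 \cdot 17\right) = - \left(-6\right) \left(1 + 68\right) = - \left(-6\right) 69 = \left(-1\right) \left(-414\right) = 414$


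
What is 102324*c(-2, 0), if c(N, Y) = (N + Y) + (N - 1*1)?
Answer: -511620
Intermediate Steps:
c(N, Y) = -1 + Y + 2*N (c(N, Y) = (N + Y) + (N - 1) = (N + Y) + (-1 + N) = -1 + Y + 2*N)
102324*c(-2, 0) = 102324*(-1 + 0 + 2*(-2)) = 102324*(-1 + 0 - 4) = 102324*(-5) = -511620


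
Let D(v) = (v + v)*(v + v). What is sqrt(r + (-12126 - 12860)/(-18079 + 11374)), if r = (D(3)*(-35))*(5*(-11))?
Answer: sqrt(346187707070)/2235 ≈ 263.26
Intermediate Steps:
D(v) = 4*v**2 (D(v) = (2*v)*(2*v) = 4*v**2)
r = 69300 (r = ((4*3**2)*(-35))*(5*(-11)) = ((4*9)*(-35))*(-55) = (36*(-35))*(-55) = -1260*(-55) = 69300)
sqrt(r + (-12126 - 12860)/(-18079 + 11374)) = sqrt(69300 + (-12126 - 12860)/(-18079 + 11374)) = sqrt(69300 - 24986/(-6705)) = sqrt(69300 - 24986*(-1/6705)) = sqrt(69300 + 24986/6705) = sqrt(464681486/6705) = sqrt(346187707070)/2235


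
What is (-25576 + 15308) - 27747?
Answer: -38015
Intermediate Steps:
(-25576 + 15308) - 27747 = -10268 - 27747 = -38015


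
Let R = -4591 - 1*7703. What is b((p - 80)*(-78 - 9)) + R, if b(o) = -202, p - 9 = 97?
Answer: -12496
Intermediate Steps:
p = 106 (p = 9 + 97 = 106)
R = -12294 (R = -4591 - 7703 = -12294)
b((p - 80)*(-78 - 9)) + R = -202 - 12294 = -12496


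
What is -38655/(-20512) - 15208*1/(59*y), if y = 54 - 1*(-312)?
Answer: 261384787/221468064 ≈ 1.1802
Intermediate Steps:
y = 366 (y = 54 + 312 = 366)
-38655/(-20512) - 15208*1/(59*y) = -38655/(-20512) - 15208/(366*59) = -38655*(-1/20512) - 15208/21594 = 38655/20512 - 15208*1/21594 = 38655/20512 - 7604/10797 = 261384787/221468064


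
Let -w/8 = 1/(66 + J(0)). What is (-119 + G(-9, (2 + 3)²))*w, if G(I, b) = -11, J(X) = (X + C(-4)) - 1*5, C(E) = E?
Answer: 1040/57 ≈ 18.246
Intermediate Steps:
J(X) = -9 + X (J(X) = (X - 4) - 1*5 = (-4 + X) - 5 = -9 + X)
w = -8/57 (w = -8/(66 + (-9 + 0)) = -8/(66 - 9) = -8/57 ≈ -0.14035)
(-119 + G(-9, (2 + 3)²))*w = (-119 - 11)*(-8/57) = -130*(-8/57) = 1040/57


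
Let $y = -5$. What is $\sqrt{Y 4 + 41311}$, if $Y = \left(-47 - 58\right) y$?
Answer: $\sqrt{43411} \approx 208.35$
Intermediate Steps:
$Y = 525$ ($Y = \left(-47 - 58\right) \left(-5\right) = \left(-105\right) \left(-5\right) = 525$)
$\sqrt{Y 4 + 41311} = \sqrt{525 \cdot 4 + 41311} = \sqrt{2100 + 41311} = \sqrt{43411}$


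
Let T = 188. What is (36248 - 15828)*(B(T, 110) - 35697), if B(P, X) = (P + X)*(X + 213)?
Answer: 1236573940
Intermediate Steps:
B(P, X) = (213 + X)*(P + X) (B(P, X) = (P + X)*(213 + X) = (213 + X)*(P + X))
(36248 - 15828)*(B(T, 110) - 35697) = (36248 - 15828)*((110**2 + 213*188 + 213*110 + 188*110) - 35697) = 20420*((12100 + 40044 + 23430 + 20680) - 35697) = 20420*(96254 - 35697) = 20420*60557 = 1236573940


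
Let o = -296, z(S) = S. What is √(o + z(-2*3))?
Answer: I*√302 ≈ 17.378*I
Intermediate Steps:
√(o + z(-2*3)) = √(-296 - 2*3) = √(-296 - 6) = √(-302) = I*√302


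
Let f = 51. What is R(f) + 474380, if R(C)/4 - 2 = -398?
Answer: 472796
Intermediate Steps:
R(C) = -1584 (R(C) = 8 + 4*(-398) = 8 - 1592 = -1584)
R(f) + 474380 = -1584 + 474380 = 472796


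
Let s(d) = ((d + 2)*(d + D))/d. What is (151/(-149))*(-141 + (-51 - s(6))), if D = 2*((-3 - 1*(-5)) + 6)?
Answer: 100264/447 ≈ 224.30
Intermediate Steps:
D = 16 (D = 2*((-3 + 5) + 6) = 2*(2 + 6) = 2*8 = 16)
s(d) = (2 + d)*(16 + d)/d (s(d) = ((d + 2)*(d + 16))/d = ((2 + d)*(16 + d))/d = (2 + d)*(16 + d)/d)
(151/(-149))*(-141 + (-51 - s(6))) = (151/(-149))*(-141 + (-51 - (18 + 6 + 32/6))) = (151*(-1/149))*(-141 + (-51 - (18 + 6 + 32*(⅙)))) = -151*(-141 + (-51 - (18 + 6 + 16/3)))/149 = -151*(-141 + (-51 - 1*88/3))/149 = -151*(-141 + (-51 - 88/3))/149 = -151*(-141 - 241/3)/149 = -151/149*(-664/3) = 100264/447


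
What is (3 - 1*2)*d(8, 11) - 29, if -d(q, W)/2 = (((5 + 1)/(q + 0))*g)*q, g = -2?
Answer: -5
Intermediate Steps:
d(q, W) = 24 (d(q, W) = -2*((5 + 1)/(q + 0))*(-2)*q = -2*(6/q)*(-2)*q = -2*(-12/q)*q = -2*(-12) = 24)
(3 - 1*2)*d(8, 11) - 29 = (3 - 1*2)*24 - 29 = (3 - 2)*24 - 29 = 1*24 - 29 = 24 - 29 = -5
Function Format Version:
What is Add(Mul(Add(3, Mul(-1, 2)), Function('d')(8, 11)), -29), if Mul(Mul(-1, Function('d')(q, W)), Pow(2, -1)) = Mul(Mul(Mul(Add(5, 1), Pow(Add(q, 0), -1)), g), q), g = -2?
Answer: -5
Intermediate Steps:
Function('d')(q, W) = 24 (Function('d')(q, W) = Mul(-2, Mul(Mul(Mul(Add(5, 1), Pow(Add(q, 0), -1)), -2), q)) = Mul(-2, Mul(Mul(Mul(6, Pow(q, -1)), -2), q)) = Mul(-2, Mul(Mul(-12, Pow(q, -1)), q)) = Mul(-2, -12) = 24)
Add(Mul(Add(3, Mul(-1, 2)), Function('d')(8, 11)), -29) = Add(Mul(Add(3, Mul(-1, 2)), 24), -29) = Add(Mul(Add(3, -2), 24), -29) = Add(Mul(1, 24), -29) = Add(24, -29) = -5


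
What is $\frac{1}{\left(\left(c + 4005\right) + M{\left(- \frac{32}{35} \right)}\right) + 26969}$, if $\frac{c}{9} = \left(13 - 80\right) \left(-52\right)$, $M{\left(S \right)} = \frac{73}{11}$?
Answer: $\frac{11}{685703} \approx 1.6042 \cdot 10^{-5}$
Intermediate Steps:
$M{\left(S \right)} = \frac{73}{11}$ ($M{\left(S \right)} = 73 \cdot \frac{1}{11} = \frac{73}{11}$)
$c = 31356$ ($c = 9 \left(13 - 80\right) \left(-52\right) = 9 \left(\left(-67\right) \left(-52\right)\right) = 9 \cdot 3484 = 31356$)
$\frac{1}{\left(\left(c + 4005\right) + M{\left(- \frac{32}{35} \right)}\right) + 26969} = \frac{1}{\left(\left(31356 + 4005\right) + \frac{73}{11}\right) + 26969} = \frac{1}{\left(35361 + \frac{73}{11}\right) + 26969} = \frac{1}{\frac{389044}{11} + 26969} = \frac{1}{\frac{685703}{11}} = \frac{11}{685703}$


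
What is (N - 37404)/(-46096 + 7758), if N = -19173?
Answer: 56577/38338 ≈ 1.4757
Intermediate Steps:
(N - 37404)/(-46096 + 7758) = (-19173 - 37404)/(-46096 + 7758) = -56577/(-38338) = -56577*(-1/38338) = 56577/38338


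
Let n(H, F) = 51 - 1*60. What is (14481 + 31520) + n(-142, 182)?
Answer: 45992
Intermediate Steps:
n(H, F) = -9 (n(H, F) = 51 - 60 = -9)
(14481 + 31520) + n(-142, 182) = (14481 + 31520) - 9 = 46001 - 9 = 45992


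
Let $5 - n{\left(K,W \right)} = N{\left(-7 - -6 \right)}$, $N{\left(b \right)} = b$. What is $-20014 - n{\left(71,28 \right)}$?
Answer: $-20020$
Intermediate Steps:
$n{\left(K,W \right)} = 6$ ($n{\left(K,W \right)} = 5 - \left(-7 - -6\right) = 5 - \left(-7 + 6\right) = 5 - -1 = 5 + 1 = 6$)
$-20014 - n{\left(71,28 \right)} = -20014 - 6 = -20020$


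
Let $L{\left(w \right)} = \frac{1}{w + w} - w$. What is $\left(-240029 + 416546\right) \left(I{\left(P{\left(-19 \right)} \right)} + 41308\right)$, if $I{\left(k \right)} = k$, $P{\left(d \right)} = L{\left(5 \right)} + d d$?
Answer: $\frac{73544219397}{10} \approx 7.3544 \cdot 10^{9}$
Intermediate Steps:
$L{\left(w \right)} = \frac{1}{2 w} - w$
$P{\left(d \right)} = - \frac{49}{10} + d^{2}$ ($P{\left(d \right)} = \left(\frac{1}{2 \cdot 5} - 5\right) + d d = \left(\frac{1}{2} \cdot \frac{1}{5} - 5\right) + d^{2} = \left(\frac{1}{10} - 5\right) + d^{2} = - \frac{49}{10} + d^{2}$)
$\left(-240029 + 416546\right) \left(I{\left(P{\left(-19 \right)} \right)} + 41308\right) = \left(-240029 + 416546\right) \left(\left(- \frac{49}{10} + \left(-19\right)^{2}\right) + 41308\right) = 176517 \left(\left(- \frac{49}{10} + 361\right) + 41308\right) = 176517 \left(\frac{3561}{10} + 41308\right) = 176517 \cdot \frac{416641}{10} = \frac{73544219397}{10}$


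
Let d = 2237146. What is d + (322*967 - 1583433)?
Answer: 965087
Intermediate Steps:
d + (322*967 - 1583433) = 2237146 + (322*967 - 1583433) = 2237146 + (311374 - 1583433) = 2237146 - 1272059 = 965087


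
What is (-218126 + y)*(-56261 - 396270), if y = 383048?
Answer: -74632317582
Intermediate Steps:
(-218126 + y)*(-56261 - 396270) = (-218126 + 383048)*(-56261 - 396270) = 164922*(-452531) = -74632317582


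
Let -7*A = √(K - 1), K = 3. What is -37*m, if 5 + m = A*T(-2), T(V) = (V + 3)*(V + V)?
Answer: 185 - 148*√2/7 ≈ 155.10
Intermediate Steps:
T(V) = 2*V*(3 + V) (T(V) = (3 + V)*(2*V) = 2*V*(3 + V))
A = -√2/7 (A = -√(3 - 1)/7 = -√2/7 ≈ -0.20203)
m = -5 + 4*√2/7 (m = -5 + (-√2/7)*(2*(-2)*(3 - 2)) = -5 + (-√2/7)*(2*(-2)*1) = -5 - √2/7*(-4) = -5 + 4*√2/7 ≈ -4.1919)
-37*m = -37*(-5 + 4*√2/7) = 185 - 148*√2/7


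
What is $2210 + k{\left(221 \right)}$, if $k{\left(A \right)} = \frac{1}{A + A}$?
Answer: $\frac{976821}{442} \approx 2210.0$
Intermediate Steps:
$k{\left(A \right)} = \frac{1}{2 A}$
$2210 + k{\left(221 \right)} = 2210 + \frac{1}{2 \cdot 221} = 2210 + \frac{1}{2} \cdot \frac{1}{221} = 2210 + \frac{1}{442} = \frac{976821}{442}$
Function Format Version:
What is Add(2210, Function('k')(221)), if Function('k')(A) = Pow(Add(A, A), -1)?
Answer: Rational(976821, 442) ≈ 2210.0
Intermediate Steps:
Function('k')(A) = Mul(Rational(1, 2), Pow(A, -1)) (Function('k')(A) = Pow(Mul(2, A), -1) = Mul(Rational(1, 2), Pow(A, -1)))
Add(2210, Function('k')(221)) = Add(2210, Mul(Rational(1, 2), Pow(221, -1))) = Add(2210, Mul(Rational(1, 2), Rational(1, 221))) = Add(2210, Rational(1, 442)) = Rational(976821, 442)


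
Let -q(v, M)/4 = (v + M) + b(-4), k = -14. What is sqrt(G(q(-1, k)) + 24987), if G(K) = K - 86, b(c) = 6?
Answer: sqrt(24937) ≈ 157.91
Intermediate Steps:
q(v, M) = -24 - 4*M - 4*v (q(v, M) = -4*((v + M) + 6) = -4*((M + v) + 6) = -4*(6 + M + v) = -24 - 4*M - 4*v)
G(K) = -86 + K
sqrt(G(q(-1, k)) + 24987) = sqrt((-86 + (-24 - 4*(-14) - 4*(-1))) + 24987) = sqrt((-86 + (-24 + 56 + 4)) + 24987) = sqrt((-86 + 36) + 24987) = sqrt(-50 + 24987) = sqrt(24937)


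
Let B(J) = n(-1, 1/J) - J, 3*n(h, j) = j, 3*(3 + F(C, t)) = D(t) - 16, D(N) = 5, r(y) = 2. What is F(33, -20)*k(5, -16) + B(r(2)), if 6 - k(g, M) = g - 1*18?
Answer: -257/2 ≈ -128.50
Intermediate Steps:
k(g, M) = 24 - g (k(g, M) = 6 - (g - 1*18) = 6 - (g - 18) = 6 - (-18 + g) = 6 + (18 - g) = 24 - g)
F(C, t) = -20/3 (F(C, t) = -3 + (5 - 16)/3 = -3 + (⅓)*(-11) = -3 - 11/3 = -20/3)
n(h, j) = j/3
B(J) = -J + 1/(3*J) (B(J) = 1/(3*J) - J = -J + 1/(3*J))
F(33, -20)*k(5, -16) + B(r(2)) = -20*(24 - 1*5)/3 + (-1*2 + (⅓)/2) = -20*(24 - 5)/3 + (-2 + (⅓)*(½)) = -20/3*19 + (-2 + ⅙) = -380/3 - 11/6 = -257/2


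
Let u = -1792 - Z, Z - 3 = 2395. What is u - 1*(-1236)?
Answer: -2954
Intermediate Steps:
Z = 2398 (Z = 3 + 2395 = 2398)
u = -4190 (u = -1792 - 1*2398 = -1792 - 2398 = -4190)
u - 1*(-1236) = -4190 - 1*(-1236) = -4190 + 1236 = -2954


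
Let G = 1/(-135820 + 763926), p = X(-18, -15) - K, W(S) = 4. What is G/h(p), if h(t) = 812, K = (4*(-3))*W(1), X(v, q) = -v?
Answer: 1/510022072 ≈ 1.9607e-9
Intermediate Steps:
K = -48 (K = (4*(-3))*4 = -12*4 = -48)
p = 66 (p = -1*(-18) - 1*(-48) = 18 + 48 = 66)
G = 1/628106 ≈ 1.5921e-6
G/h(p) = (1/628106)/812 = (1/628106)*(1/812) = 1/510022072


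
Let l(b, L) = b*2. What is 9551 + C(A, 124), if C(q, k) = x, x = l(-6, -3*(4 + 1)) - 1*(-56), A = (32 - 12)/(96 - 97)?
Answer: 9595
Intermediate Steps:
l(b, L) = 2*b
A = -20 (A = 20/(-1) = 20*(-1) = -20)
x = 44 (x = 2*(-6) - 1*(-56) = -12 + 56 = 44)
C(q, k) = 44
9551 + C(A, 124) = 9551 + 44 = 9595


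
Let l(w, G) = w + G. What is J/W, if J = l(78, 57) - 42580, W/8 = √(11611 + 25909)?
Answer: -8489*√2345/15008 ≈ -27.391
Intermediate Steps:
l(w, G) = G + w
W = 32*√2345 (W = 8*√(11611 + 25909) = 8*√37520 = 8*(4*√2345) = 32*√2345 ≈ 1549.6)
J = -42445 (J = (57 + 78) - 42580 = 135 - 42580 = -42445)
J/W = -42445*√2345/75040 = -8489*√2345/15008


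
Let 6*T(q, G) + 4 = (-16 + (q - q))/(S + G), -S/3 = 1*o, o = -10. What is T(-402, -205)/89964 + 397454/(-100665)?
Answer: -2575065027/652197350 ≈ -3.9483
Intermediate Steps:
S = 30 (S = -3*(-10) = 30)
T(q, G) = -2/3 - 8/(3*(30 + G)) (T(q, G) = -2/3 + ((-16 + (q - q))/(30 + G))/6 = -2/3 + ((-16 + 0)/(30 + G))/6 = -2/3 + (-16/(30 + G))/6 = -2/3 - 8/(3*(30 + G)))
T(-402, -205)/89964 + 397454/(-100665) = (2*(-34 - 1*(-205))/(3*(30 - 205)))/89964 + 397454/(-100665) = ((2/3)*(-34 + 205)/(-175))*(1/89964) + 397454*(-1/100665) = ((2/3)*(-1/175)*171)*(1/89964) - 397454/100665 = -114/175*1/89964 - 397454/100665 = -19/2623950 - 397454/100665 = -2575065027/652197350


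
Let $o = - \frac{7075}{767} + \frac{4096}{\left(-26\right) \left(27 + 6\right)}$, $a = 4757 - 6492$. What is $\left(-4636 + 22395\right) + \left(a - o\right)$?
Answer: $\frac{405937771}{25311} \approx 16038.0$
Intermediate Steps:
$a = -1735$
$o = - \frac{354307}{25311}$ ($o = \left(-7075\right) \frac{1}{767} + \frac{4096}{\left(-26\right) 33} = - \frac{7075}{767} + \frac{4096}{-858} = - \frac{7075}{767} + 4096 \left(- \frac{1}{858}\right) = - \frac{7075}{767} - \frac{2048}{429} = - \frac{354307}{25311} \approx -13.998$)
$\left(-4636 + 22395\right) + \left(a - o\right) = \left(-4636 + 22395\right) - \frac{43560278}{25311} = 17759 + \left(-1735 + \frac{354307}{25311}\right) = 17759 - \frac{43560278}{25311} = \frac{405937771}{25311}$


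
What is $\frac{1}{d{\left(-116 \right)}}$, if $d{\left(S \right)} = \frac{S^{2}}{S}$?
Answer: $- \frac{1}{116} \approx -0.0086207$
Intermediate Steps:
$d{\left(S \right)} = S$
$\frac{1}{d{\left(-116 \right)}} = \frac{1}{-116} = - \frac{1}{116}$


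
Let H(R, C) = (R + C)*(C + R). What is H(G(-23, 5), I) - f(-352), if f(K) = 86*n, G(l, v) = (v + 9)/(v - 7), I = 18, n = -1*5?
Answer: 551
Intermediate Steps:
n = -5
G(l, v) = (9 + v)/(-7 + v)
H(R, C) = (C + R)² (H(R, C) = (C + R)*(C + R) = (C + R)²)
f(K) = -430 (f(K) = 86*(-5) = -430)
H(G(-23, 5), I) - f(-352) = (18 + (9 + 5)/(-7 + 5))² - 1*(-430) = (18 + 14/(-2))² + 430 = (18 - ½*14)² + 430 = (18 - 7)² + 430 = 11² + 430 = 121 + 430 = 551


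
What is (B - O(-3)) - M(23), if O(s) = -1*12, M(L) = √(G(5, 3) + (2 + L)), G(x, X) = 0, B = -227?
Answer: -220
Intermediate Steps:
M(L) = √(2 + L) (M(L) = √(0 + (2 + L)) = √(2 + L))
O(s) = -12
(B - O(-3)) - M(23) = (-227 - 1*(-12)) - √(2 + 23) = (-227 + 12) - √25 = -215 - 1*5 = -215 - 5 = -220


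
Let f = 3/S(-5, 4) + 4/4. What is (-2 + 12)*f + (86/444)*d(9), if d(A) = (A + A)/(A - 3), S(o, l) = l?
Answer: 669/37 ≈ 18.081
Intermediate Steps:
d(A) = 2*A/(-3 + A) (d(A) = (2*A)/(-3 + A) = 2*A/(-3 + A))
f = 7/4 (f = 3/4 + 4/4 = 3*(1/4) + 4*(1/4) = 3/4 + 1 = 7/4 ≈ 1.7500)
(-2 + 12)*f + (86/444)*d(9) = (-2 + 12)*(7/4) + (86/444)*(2*9/(-3 + 9)) = 10*(7/4) + (86*(1/444))*(2*9/6) = 35/2 + 43*(2*9*(1/6))/222 = 35/2 + (43/222)*3 = 35/2 + 43/74 = 669/37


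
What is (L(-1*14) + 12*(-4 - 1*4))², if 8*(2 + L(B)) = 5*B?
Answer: 182329/16 ≈ 11396.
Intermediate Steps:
L(B) = -2 + 5*B/8 (L(B) = -2 + (5*B)/8 = -2 + 5*B/8)
(L(-1*14) + 12*(-4 - 1*4))² = ((-2 + 5*(-1*14)/8) + 12*(-4 - 1*4))² = ((-2 + (5/8)*(-14)) + 12*(-4 - 4))² = ((-2 - 35/4) + 12*(-8))² = (-43/4 - 96)² = (-427/4)² = 182329/16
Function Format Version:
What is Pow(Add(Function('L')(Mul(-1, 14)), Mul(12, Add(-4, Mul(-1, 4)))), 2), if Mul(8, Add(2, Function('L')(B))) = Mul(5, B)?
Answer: Rational(182329, 16) ≈ 11396.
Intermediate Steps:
Function('L')(B) = Add(-2, Mul(Rational(5, 8), B)) (Function('L')(B) = Add(-2, Mul(Rational(1, 8), Mul(5, B))) = Add(-2, Mul(Rational(5, 8), B)))
Pow(Add(Function('L')(Mul(-1, 14)), Mul(12, Add(-4, Mul(-1, 4)))), 2) = Pow(Add(Add(-2, Mul(Rational(5, 8), Mul(-1, 14))), Mul(12, Add(-4, Mul(-1, 4)))), 2) = Pow(Add(Add(-2, Mul(Rational(5, 8), -14)), Mul(12, Add(-4, -4))), 2) = Pow(Add(Add(-2, Rational(-35, 4)), Mul(12, -8)), 2) = Pow(Add(Rational(-43, 4), -96), 2) = Pow(Rational(-427, 4), 2) = Rational(182329, 16)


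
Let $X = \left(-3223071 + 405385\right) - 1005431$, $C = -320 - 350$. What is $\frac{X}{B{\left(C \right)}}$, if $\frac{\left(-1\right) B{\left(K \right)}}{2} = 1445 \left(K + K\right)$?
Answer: $- \frac{3823117}{3872600} \approx -0.98722$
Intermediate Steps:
$C = -670$
$B{\left(K \right)} = - 5780 K$ ($B{\left(K \right)} = - 2 \cdot 1445 \left(K + K\right) = - 2 \cdot 1445 \cdot 2 K = - 2 \cdot 2890 K = - 5780 K$)
$X = -3823117$ ($X = -2817686 - 1005431 = -3823117$)
$\frac{X}{B{\left(C \right)}} = - \frac{3823117}{\left(-5780\right) \left(-670\right)} = - \frac{3823117}{3872600}$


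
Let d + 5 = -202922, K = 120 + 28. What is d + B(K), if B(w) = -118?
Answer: -203045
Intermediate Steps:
K = 148
d = -202927 (d = -5 - 202922 = -202927)
d + B(K) = -202927 - 118 = -203045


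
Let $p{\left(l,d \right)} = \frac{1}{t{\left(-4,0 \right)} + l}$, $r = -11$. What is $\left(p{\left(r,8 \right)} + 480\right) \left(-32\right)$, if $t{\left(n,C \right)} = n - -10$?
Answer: $- \frac{76768}{5} \approx -15354.0$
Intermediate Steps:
$t{\left(n,C \right)} = 10 + n$ ($t{\left(n,C \right)} = n + 10 = 10 + n$)
$p{\left(l,d \right)} = \frac{1}{6 + l}$ ($p{\left(l,d \right)} = \frac{1}{\left(10 - 4\right) + l} = \frac{1}{6 + l}$)
$\left(p{\left(r,8 \right)} + 480\right) \left(-32\right) = \left(\frac{1}{6 - 11} + 480\right) \left(-32\right) = \left(\frac{1}{-5} + 480\right) \left(-32\right) = \left(- \frac{1}{5} + 480\right) \left(-32\right) = \frac{2399}{5} \left(-32\right) = - \frac{76768}{5}$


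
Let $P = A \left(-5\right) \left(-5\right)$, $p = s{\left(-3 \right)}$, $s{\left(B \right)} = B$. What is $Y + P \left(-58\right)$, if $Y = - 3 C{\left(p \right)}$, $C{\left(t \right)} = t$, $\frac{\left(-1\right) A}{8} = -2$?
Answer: $-23191$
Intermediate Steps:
$A = 16$ ($A = \left(-8\right) \left(-2\right) = 16$)
$p = -3$
$Y = 9$ ($Y = \left(-3\right) \left(-3\right) = 9$)
$P = 400$ ($P = 16 \left(-5\right) \left(-5\right) = \left(-80\right) \left(-5\right) = 400$)
$Y + P \left(-58\right) = 9 + 400 \left(-58\right) = 9 - 23200 = -23191$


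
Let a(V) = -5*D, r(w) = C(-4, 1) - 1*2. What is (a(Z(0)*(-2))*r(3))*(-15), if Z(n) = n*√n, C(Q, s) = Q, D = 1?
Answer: -450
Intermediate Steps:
Z(n) = n^(3/2)
r(w) = -6 (r(w) = -4 - 1*2 = -4 - 2 = -6)
a(V) = -5 (a(V) = -5*1 = -5)
(a(Z(0)*(-2))*r(3))*(-15) = -5*(-6)*(-15) = 30*(-15) = -450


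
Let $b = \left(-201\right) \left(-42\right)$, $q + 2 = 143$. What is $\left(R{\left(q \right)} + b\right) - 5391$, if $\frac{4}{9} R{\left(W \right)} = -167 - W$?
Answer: $2358$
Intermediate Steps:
$q = 141$ ($q = -2 + 143 = 141$)
$R{\left(W \right)} = - \frac{1503}{4} - \frac{9 W}{4}$ ($R{\left(W \right)} = \frac{9 \left(-167 - W\right)}{4} = - \frac{1503}{4} - \frac{9 W}{4}$)
$b = 8442$
$\left(R{\left(q \right)} + b\right) - 5391 = \left(\left(- \frac{1503}{4} - \frac{1269}{4}\right) + 8442\right) - 5391 = \left(-693 + 8442\right) - 5391 = 7749 - 5391 = 2358$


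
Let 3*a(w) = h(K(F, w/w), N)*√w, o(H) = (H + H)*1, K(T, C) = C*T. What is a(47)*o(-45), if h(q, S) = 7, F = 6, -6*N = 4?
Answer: -210*√47 ≈ -1439.7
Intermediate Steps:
N = -⅔ (N = -⅙*4 = -⅔ ≈ -0.66667)
o(H) = 2*H (o(H) = (2*H)*1 = 2*H)
a(w) = 7*√w/3 (a(w) = (7*√w)/3 = 7*√w/3)
a(47)*o(-45) = (7*√47/3)*(2*(-45)) = (7*√47/3)*(-90) = -210*√47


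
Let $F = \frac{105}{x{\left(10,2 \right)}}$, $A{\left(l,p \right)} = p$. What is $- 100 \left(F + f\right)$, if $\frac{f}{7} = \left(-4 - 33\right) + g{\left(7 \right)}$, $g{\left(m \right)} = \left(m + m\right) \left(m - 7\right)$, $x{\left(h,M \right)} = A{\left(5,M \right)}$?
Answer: $20650$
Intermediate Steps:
$x{\left(h,M \right)} = M$
$g{\left(m \right)} = 2 m \left(-7 + m\right)$
$F = \frac{105}{2} \approx 52.5$
$f = -259$ ($f = 7 \left(\left(-4 - 33\right) + 2 \cdot 7 \left(-7 + 7\right)\right) = 7 \left(-37 + 2 \cdot 7 \cdot 0\right) = 7 \left(-37 + 0\right) = 7 \left(-37\right) = -259$)
$- 100 \left(F + f\right) = - 100 \left(\frac{105}{2} - 259\right) = \left(-100\right) \left(- \frac{413}{2}\right) = 20650$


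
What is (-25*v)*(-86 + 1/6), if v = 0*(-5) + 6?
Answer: 12875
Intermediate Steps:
v = 6 (v = 0 + 6 = 6)
(-25*v)*(-86 + 1/6) = (-25*6)*(-86 + 1/6) = -150*(-86 + ⅙) = -150*(-515/6) = 12875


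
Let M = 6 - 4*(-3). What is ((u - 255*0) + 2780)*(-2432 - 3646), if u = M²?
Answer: -18866112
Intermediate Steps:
M = 18 (M = 6 + 12 = 18)
u = 324 (u = 18² = 324)
((u - 255*0) + 2780)*(-2432 - 3646) = ((324 - 255*0) + 2780)*(-2432 - 3646) = ((324 - 1*0) + 2780)*(-6078) = ((324 + 0) + 2780)*(-6078) = (324 + 2780)*(-6078) = 3104*(-6078) = -18866112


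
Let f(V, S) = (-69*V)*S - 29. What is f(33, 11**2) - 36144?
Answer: -311690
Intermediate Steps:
f(V, S) = -29 - 69*S*V (f(V, S) = -69*S*V - 29 = -29 - 69*S*V)
f(33, 11**2) - 36144 = (-29 - 69*11**2*33) - 36144 = (-29 - 69*121*33) - 36144 = (-29 - 275517) - 36144 = -275546 - 36144 = -311690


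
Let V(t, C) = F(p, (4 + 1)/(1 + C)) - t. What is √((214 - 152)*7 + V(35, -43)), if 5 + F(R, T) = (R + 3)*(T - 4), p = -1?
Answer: √170121/21 ≈ 19.641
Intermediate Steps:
F(R, T) = -5 + (-4 + T)*(3 + R) (F(R, T) = -5 + (R + 3)*(T - 4) = -5 + (3 + R)*(-4 + T) = -5 + (-4 + T)*(3 + R))
V(t, C) = -13 - t + 10/(1 + C) (V(t, C) = (-17 - 4*(-1) + 3*((4 + 1)/(1 + C)) - (4 + 1)/(1 + C)) - t = (-17 + 4 + 3*(5/(1 + C)) - 5/(1 + C)) - t = (-17 + 4 + 15/(1 + C) - 5/(1 + C)) - t = (-13 + 10/(1 + C)) - t = -13 - t + 10/(1 + C))
√((214 - 152)*7 + V(35, -43)) = √((214 - 152)*7 + (10 - (1 - 43)*(13 + 35))/(1 - 43)) = √(62*7 + (10 - 1*(-42)*48)/(-42)) = √(434 - (10 + 2016)/42) = √(434 - 1/42*2026) = √(434 - 1013/21) = √(8101/21) = √170121/21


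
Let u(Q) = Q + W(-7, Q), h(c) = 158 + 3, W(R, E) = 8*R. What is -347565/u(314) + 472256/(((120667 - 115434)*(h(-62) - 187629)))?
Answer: -28414029452909/21091930946 ≈ -1347.2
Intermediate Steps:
h(c) = 161
u(Q) = -56 + Q (u(Q) = Q + 8*(-7) = Q - 56 = -56 + Q)
-347565/u(314) + 472256/(((120667 - 115434)*(h(-62) - 187629))) = -347565/(-56 + 314) + 472256/(((120667 - 115434)*(161 - 187629))) = -347565/258 + 472256/((5233*(-187468))) = -347565*1/258 + 472256/(-981020044) = -115855/86 + 472256*(-1/981020044) = -115855/86 - 118064/245255011 = -28414029452909/21091930946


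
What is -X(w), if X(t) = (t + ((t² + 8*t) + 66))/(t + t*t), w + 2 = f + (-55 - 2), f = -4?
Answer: -578/651 ≈ -0.88787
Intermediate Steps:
w = -63 (w = -2 + (-4 + (-55 - 2)) = -2 + (-4 - 57) = -2 - 61 = -63)
X(t) = (66 + t² + 9*t)/(t + t²) (X(t) = (t + (66 + t² + 8*t))/(t + t²) = (66 + t² + 9*t)/(t + t²))
-X(w) = -(66 + (-63)² + 9*(-63))/((-63)*(1 - 63)) = -(-1)*(66 + 3969 - 567)/(63*(-62)) = -(-1)*(-1)*3468/(63*62) = -1*578/651 = -578/651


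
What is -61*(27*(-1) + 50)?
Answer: -1403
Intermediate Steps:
-61*(27*(-1) + 50) = -61*(-27 + 50) = -61*23 = -1403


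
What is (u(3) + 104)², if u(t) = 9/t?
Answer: 11449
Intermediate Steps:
(u(3) + 104)² = (9/3 + 104)² = (9*(⅓) + 104)² = (3 + 104)² = 107² = 11449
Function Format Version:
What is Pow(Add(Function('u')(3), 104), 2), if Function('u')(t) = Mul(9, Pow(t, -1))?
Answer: 11449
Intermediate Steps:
Pow(Add(Function('u')(3), 104), 2) = Pow(Add(Mul(9, Pow(3, -1)), 104), 2) = Pow(Add(Mul(9, Rational(1, 3)), 104), 2) = Pow(Add(3, 104), 2) = Pow(107, 2) = 11449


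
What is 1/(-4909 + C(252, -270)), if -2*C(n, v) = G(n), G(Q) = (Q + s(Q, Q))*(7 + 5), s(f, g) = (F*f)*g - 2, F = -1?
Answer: 1/374615 ≈ 2.6694e-6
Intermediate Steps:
s(f, g) = -2 - f*g (s(f, g) = (-f)*g - 2 = -f*g - 2 = -2 - f*g)
G(Q) = -24 - 12*Q² + 12*Q (G(Q) = (Q + (-2 - Q*Q))*(7 + 5) = (Q + (-2 - Q²))*12 = (-2 + Q - Q²)*12 = -24 - 12*Q² + 12*Q)
C(n, v) = 12 - 6*n + 6*n² (C(n, v) = -(-24 - 12*n² + 12*n)/2 = 12 - 6*n + 6*n²)
1/(-4909 + C(252, -270)) = 1/(-4909 + (12 - 6*252 + 6*252²)) = 1/(-4909 + (12 - 1512 + 6*63504)) = 1/(-4909 + (12 - 1512 + 381024)) = 1/(-4909 + 379524) = 1/374615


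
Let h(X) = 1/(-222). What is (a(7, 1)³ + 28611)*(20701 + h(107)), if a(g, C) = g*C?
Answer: 66530805217/111 ≈ 5.9938e+8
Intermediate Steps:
a(g, C) = C*g
h(X) = -1/222
(a(7, 1)³ + 28611)*(20701 + h(107)) = ((1*7)³ + 28611)*(20701 - 1/222) = (7³ + 28611)*(4595621/222) = (343 + 28611)*(4595621/222) = 28954*(4595621/222) = 66530805217/111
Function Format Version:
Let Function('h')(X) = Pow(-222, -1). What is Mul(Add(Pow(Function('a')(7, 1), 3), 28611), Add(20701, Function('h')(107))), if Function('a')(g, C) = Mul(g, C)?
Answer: Rational(66530805217, 111) ≈ 5.9938e+8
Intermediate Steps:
Function('a')(g, C) = Mul(C, g)
Function('h')(X) = Rational(-1, 222)
Mul(Add(Pow(Function('a')(7, 1), 3), 28611), Add(20701, Function('h')(107))) = Mul(Add(Pow(Mul(1, 7), 3), 28611), Add(20701, Rational(-1, 222))) = Mul(Add(Pow(7, 3), 28611), Rational(4595621, 222)) = Mul(Add(343, 28611), Rational(4595621, 222)) = Mul(28954, Rational(4595621, 222)) = Rational(66530805217, 111)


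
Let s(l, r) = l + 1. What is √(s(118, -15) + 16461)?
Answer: 2*√4145 ≈ 128.76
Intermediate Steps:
s(l, r) = 1 + l
√(s(118, -15) + 16461) = √((1 + 118) + 16461) = √(119 + 16461) = √16580 = 2*√4145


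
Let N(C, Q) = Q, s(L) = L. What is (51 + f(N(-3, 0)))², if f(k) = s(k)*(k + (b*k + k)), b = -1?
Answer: 2601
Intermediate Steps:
f(k) = k² (f(k) = k*(k + (-k + k)) = k*(k + 0) = k*k = k²)
(51 + f(N(-3, 0)))² = (51 + 0²)² = (51 + 0)² = 51² = 2601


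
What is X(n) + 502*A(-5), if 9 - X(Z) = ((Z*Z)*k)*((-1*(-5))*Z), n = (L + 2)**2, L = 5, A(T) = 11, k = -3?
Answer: 1770266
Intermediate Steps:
n = 49 (n = (5 + 2)**2 = 7**2 = 49)
X(Z) = 9 + 15*Z**3 (X(Z) = 9 - (Z*Z)*(-3)*(-1*(-5))*Z = 9 - Z**2*(-3)*5*Z = 9 - (-3*Z**2)*5*Z = 9 - (-15)*Z**3 = 9 + 15*Z**3)
X(n) + 502*A(-5) = (9 + 15*49**3) + 502*11 = (9 + 15*117649) + 5522 = (9 + 1764735) + 5522 = 1764744 + 5522 = 1770266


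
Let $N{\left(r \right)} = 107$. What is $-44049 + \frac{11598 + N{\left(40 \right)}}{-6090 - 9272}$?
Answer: $- \frac{676692443}{15362} \approx -44050.0$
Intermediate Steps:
$-44049 + \frac{11598 + N{\left(40 \right)}}{-6090 - 9272} = -44049 + \frac{11598 + 107}{-6090 - 9272} = -44049 + \frac{11705}{-6090 - 9272} = -44049 + \frac{11705}{-15362} = -44049 + 11705 \left(- \frac{1}{15362}\right) = -44049 - \frac{11705}{15362} = - \frac{676692443}{15362}$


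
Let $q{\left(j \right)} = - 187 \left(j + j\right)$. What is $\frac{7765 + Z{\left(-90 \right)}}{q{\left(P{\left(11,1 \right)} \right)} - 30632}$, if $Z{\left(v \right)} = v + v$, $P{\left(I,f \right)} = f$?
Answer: $- \frac{205}{838} \approx -0.24463$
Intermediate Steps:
$Z{\left(v \right)} = 2 v$
$q{\left(j \right)} = - 374 j$ ($q{\left(j \right)} = - 187 \cdot 2 j = - 374 j$)
$\frac{7765 + Z{\left(-90 \right)}}{q{\left(P{\left(11,1 \right)} \right)} - 30632} = \frac{7765 + 2 \left(-90\right)}{\left(-374\right) 1 - 30632} = \frac{7765 - 180}{-374 - 30632} = \frac{7585}{-31006} = 7585 \left(- \frac{1}{31006}\right) = - \frac{205}{838}$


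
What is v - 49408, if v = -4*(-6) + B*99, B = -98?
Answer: -59086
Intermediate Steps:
v = -9678 (v = -4*(-6) - 98*99 = 24 - 9702 = -9678)
v - 49408 = -9678 - 49408 = -59086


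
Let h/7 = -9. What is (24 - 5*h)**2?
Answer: 114921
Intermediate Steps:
h = -63 (h = 7*(-9) = -63)
(24 - 5*h)**2 = (24 - 5*(-63))**2 = (24 + 315)**2 = 339**2 = 114921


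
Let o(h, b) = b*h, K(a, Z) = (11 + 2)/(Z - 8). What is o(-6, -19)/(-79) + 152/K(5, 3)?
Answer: -61522/1027 ≈ -59.905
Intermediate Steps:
K(a, Z) = 13/(-8 + Z)
o(-6, -19)/(-79) + 152/K(5, 3) = -19*(-6)/(-79) + 152/((13/(-8 + 3))) = 114*(-1/79) + 152/((13/(-5))) = -114/79 + 152/((13*(-1/5))) = -114/79 + 152/(-13/5) = -114/79 + 152*(-5/13) = -114/79 - 760/13 = -61522/1027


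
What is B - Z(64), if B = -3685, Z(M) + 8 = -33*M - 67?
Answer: -1498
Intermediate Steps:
Z(M) = -75 - 33*M (Z(M) = -8 + (-33*M - 67) = -8 + (-67 - 33*M) = -75 - 33*M)
B - Z(64) = -3685 - (-75 - 33*64) = -3685 - (-75 - 2112) = -3685 - 1*(-2187) = -3685 + 2187 = -1498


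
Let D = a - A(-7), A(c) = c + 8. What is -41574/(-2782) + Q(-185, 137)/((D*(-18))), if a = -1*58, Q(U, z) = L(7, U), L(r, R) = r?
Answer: 1698887/113634 ≈ 14.951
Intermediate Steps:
A(c) = 8 + c
Q(U, z) = 7
a = -58
D = -59 (D = -58 - (8 - 7) = -58 - 1*1 = -58 - 1 = -59)
-41574/(-2782) + Q(-185, 137)/((D*(-18))) = -41574/(-2782) + 7/((-59*(-18))) = -41574*(-1/2782) + 7/1062 = 1599/107 + 7*(1/1062) = 1599/107 + 7/1062 = 1698887/113634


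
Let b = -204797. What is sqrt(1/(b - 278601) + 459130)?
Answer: sqrt(107286572090385122)/483398 ≈ 677.59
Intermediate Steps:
sqrt(1/(b - 278601) + 459130) = sqrt(1/(-204797 - 278601) + 459130) = sqrt(1/(-483398) + 459130) = sqrt(-1/483398 + 459130) = sqrt(221942523739/483398) = sqrt(107286572090385122)/483398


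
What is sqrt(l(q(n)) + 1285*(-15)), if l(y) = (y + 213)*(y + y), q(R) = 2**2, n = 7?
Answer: I*sqrt(17539) ≈ 132.43*I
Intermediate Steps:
q(R) = 4
l(y) = 2*y*(213 + y) (l(y) = (213 + y)*(2*y) = 2*y*(213 + y))
sqrt(l(q(n)) + 1285*(-15)) = sqrt(2*4*(213 + 4) + 1285*(-15)) = sqrt(2*4*217 - 19275) = sqrt(1736 - 19275) = sqrt(-17539) = I*sqrt(17539)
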